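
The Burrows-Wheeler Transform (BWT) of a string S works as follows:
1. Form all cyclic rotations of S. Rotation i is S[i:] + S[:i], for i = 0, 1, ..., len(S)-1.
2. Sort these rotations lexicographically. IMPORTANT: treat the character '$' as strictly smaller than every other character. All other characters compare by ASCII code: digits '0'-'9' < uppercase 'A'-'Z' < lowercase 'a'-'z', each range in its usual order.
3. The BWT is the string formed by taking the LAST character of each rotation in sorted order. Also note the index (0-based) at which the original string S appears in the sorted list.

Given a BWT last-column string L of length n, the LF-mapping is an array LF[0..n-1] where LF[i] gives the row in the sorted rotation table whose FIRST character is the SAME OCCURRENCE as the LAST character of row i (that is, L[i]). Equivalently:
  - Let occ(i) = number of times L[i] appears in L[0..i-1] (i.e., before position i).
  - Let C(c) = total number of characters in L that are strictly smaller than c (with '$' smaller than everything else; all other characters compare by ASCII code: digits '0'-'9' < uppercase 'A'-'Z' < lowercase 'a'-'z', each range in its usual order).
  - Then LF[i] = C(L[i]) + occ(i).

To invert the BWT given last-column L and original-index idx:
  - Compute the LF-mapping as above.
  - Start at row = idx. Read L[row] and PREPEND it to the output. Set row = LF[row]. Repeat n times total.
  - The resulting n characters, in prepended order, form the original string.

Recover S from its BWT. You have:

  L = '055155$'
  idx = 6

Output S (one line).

Answer: 555150$

Derivation:
LF mapping: 1 3 4 2 5 6 0
Walk LF starting at row 6, prepending L[row]:
  step 1: row=6, L[6]='$', prepend. Next row=LF[6]=0
  step 2: row=0, L[0]='0', prepend. Next row=LF[0]=1
  step 3: row=1, L[1]='5', prepend. Next row=LF[1]=3
  step 4: row=3, L[3]='1', prepend. Next row=LF[3]=2
  step 5: row=2, L[2]='5', prepend. Next row=LF[2]=4
  step 6: row=4, L[4]='5', prepend. Next row=LF[4]=5
  step 7: row=5, L[5]='5', prepend. Next row=LF[5]=6
Reversed output: 555150$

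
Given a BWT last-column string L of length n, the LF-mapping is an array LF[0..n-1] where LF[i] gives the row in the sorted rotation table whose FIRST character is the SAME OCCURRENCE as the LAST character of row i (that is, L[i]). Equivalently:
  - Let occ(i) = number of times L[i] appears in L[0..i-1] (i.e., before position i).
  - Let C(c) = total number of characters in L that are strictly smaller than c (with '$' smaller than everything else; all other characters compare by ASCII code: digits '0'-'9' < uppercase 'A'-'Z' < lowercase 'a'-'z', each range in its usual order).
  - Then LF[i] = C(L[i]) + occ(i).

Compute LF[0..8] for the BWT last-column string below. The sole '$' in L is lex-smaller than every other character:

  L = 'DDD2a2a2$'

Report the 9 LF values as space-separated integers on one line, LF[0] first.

Answer: 4 5 6 1 7 2 8 3 0

Derivation:
Char counts: '$':1, '2':3, 'D':3, 'a':2
C (first-col start): C('$')=0, C('2')=1, C('D')=4, C('a')=7
L[0]='D': occ=0, LF[0]=C('D')+0=4+0=4
L[1]='D': occ=1, LF[1]=C('D')+1=4+1=5
L[2]='D': occ=2, LF[2]=C('D')+2=4+2=6
L[3]='2': occ=0, LF[3]=C('2')+0=1+0=1
L[4]='a': occ=0, LF[4]=C('a')+0=7+0=7
L[5]='2': occ=1, LF[5]=C('2')+1=1+1=2
L[6]='a': occ=1, LF[6]=C('a')+1=7+1=8
L[7]='2': occ=2, LF[7]=C('2')+2=1+2=3
L[8]='$': occ=0, LF[8]=C('$')+0=0+0=0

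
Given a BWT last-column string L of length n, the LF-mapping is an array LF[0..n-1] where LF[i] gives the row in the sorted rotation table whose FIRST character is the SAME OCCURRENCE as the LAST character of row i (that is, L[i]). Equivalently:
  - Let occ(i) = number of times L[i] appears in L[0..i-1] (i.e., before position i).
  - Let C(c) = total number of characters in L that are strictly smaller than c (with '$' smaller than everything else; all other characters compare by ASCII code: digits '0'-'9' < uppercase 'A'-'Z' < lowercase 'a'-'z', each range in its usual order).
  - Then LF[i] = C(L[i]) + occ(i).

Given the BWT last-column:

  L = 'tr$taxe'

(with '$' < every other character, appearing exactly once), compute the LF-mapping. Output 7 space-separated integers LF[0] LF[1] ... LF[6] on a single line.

Answer: 4 3 0 5 1 6 2

Derivation:
Char counts: '$':1, 'a':1, 'e':1, 'r':1, 't':2, 'x':1
C (first-col start): C('$')=0, C('a')=1, C('e')=2, C('r')=3, C('t')=4, C('x')=6
L[0]='t': occ=0, LF[0]=C('t')+0=4+0=4
L[1]='r': occ=0, LF[1]=C('r')+0=3+0=3
L[2]='$': occ=0, LF[2]=C('$')+0=0+0=0
L[3]='t': occ=1, LF[3]=C('t')+1=4+1=5
L[4]='a': occ=0, LF[4]=C('a')+0=1+0=1
L[5]='x': occ=0, LF[5]=C('x')+0=6+0=6
L[6]='e': occ=0, LF[6]=C('e')+0=2+0=2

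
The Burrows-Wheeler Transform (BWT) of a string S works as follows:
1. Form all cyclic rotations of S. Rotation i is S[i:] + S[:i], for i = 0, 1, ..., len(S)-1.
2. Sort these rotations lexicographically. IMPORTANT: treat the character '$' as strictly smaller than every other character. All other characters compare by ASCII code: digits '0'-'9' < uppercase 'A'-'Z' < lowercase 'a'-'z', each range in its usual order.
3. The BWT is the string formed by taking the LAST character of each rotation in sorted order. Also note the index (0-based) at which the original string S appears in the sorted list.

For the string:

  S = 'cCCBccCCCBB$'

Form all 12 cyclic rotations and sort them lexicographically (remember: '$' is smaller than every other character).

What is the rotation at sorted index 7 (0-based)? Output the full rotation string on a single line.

All 12 rotations (rotation i = S[i:]+S[:i]):
  rot[0] = cCCBccCCCBB$
  rot[1] = CCBccCCCBB$c
  rot[2] = CBccCCCBB$cC
  rot[3] = BccCCCBB$cCC
  rot[4] = ccCCCBB$cCCB
  rot[5] = cCCCBB$cCCBc
  rot[6] = CCCBB$cCCBcc
  rot[7] = CCBB$cCCBccC
  rot[8] = CBB$cCCBccCC
  rot[9] = BB$cCCBccCCC
  rot[10] = B$cCCBccCCCB
  rot[11] = $cCCBccCCCBB
Sorted (with $ < everything):
  sorted[0] = $cCCBccCCCBB
  sorted[1] = B$cCCBccCCCB
  sorted[2] = BB$cCCBccCCC
  sorted[3] = BccCCCBB$cCC
  sorted[4] = CBB$cCCBccCC
  sorted[5] = CBccCCCBB$cC
  sorted[6] = CCBB$cCCBccC
  sorted[7] = CCBccCCCBB$c
  sorted[8] = CCCBB$cCCBcc
  sorted[9] = cCCBccCCCBB$
  sorted[10] = cCCCBB$cCCBc
  sorted[11] = ccCCCBB$cCCB
sorted[7] = CCBccCCCBB$c

Answer: CCBccCCCBB$c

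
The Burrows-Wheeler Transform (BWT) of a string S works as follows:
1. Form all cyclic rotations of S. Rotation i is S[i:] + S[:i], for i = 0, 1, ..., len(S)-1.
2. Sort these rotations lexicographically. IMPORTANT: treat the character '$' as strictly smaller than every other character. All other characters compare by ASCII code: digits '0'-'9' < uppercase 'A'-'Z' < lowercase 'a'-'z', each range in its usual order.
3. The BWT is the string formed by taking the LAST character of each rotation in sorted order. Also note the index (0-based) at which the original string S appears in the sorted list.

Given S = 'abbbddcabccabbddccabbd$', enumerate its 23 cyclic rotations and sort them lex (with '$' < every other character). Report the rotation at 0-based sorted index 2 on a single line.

All 23 rotations (rotation i = S[i:]+S[:i]):
  rot[0] = abbbddcabccabbddccabbd$
  rot[1] = bbbddcabccabbddccabbd$a
  rot[2] = bbddcabccabbddccabbd$ab
  rot[3] = bddcabccabbddccabbd$abb
  rot[4] = ddcabccabbddccabbd$abbb
  rot[5] = dcabccabbddccabbd$abbbd
  rot[6] = cabccabbddccabbd$abbbdd
  rot[7] = abccabbddccabbd$abbbddc
  rot[8] = bccabbddccabbd$abbbddca
  rot[9] = ccabbddccabbd$abbbddcab
  rot[10] = cabbddccabbd$abbbddcabc
  rot[11] = abbddccabbd$abbbddcabcc
  rot[12] = bbddccabbd$abbbddcabcca
  rot[13] = bddccabbd$abbbddcabccab
  rot[14] = ddccabbd$abbbddcabccabb
  rot[15] = dccabbd$abbbddcabccabbd
  rot[16] = ccabbd$abbbddcabccabbdd
  rot[17] = cabbd$abbbddcabccabbddc
  rot[18] = abbd$abbbddcabccabbddcc
  rot[19] = bbd$abbbddcabccabbddcca
  rot[20] = bd$abbbddcabccabbddccab
  rot[21] = d$abbbddcabccabbddccabb
  rot[22] = $abbbddcabccabbddccabbd
Sorted (with $ < everything):
  sorted[0] = $abbbddcabccabbddccabbd
  sorted[1] = abbbddcabccabbddccabbd$
  sorted[2] = abbd$abbbddcabccabbddcc
  sorted[3] = abbddccabbd$abbbddcabcc
  sorted[4] = abccabbddccabbd$abbbddc
  sorted[5] = bbbddcabccabbddccabbd$a
  sorted[6] = bbd$abbbddcabccabbddcca
  sorted[7] = bbddcabccabbddccabbd$ab
  sorted[8] = bbddccabbd$abbbddcabcca
  sorted[9] = bccabbddccabbd$abbbddca
  sorted[10] = bd$abbbddcabccabbddccab
  sorted[11] = bddcabccabbddccabbd$abb
  sorted[12] = bddccabbd$abbbddcabccab
  sorted[13] = cabbd$abbbddcabccabbddc
  sorted[14] = cabbddccabbd$abbbddcabc
  sorted[15] = cabccabbddccabbd$abbbdd
  sorted[16] = ccabbd$abbbddcabccabbdd
  sorted[17] = ccabbddccabbd$abbbddcab
  sorted[18] = d$abbbddcabccabbddccabb
  sorted[19] = dcabccabbddccabbd$abbbd
  sorted[20] = dccabbd$abbbddcabccabbd
  sorted[21] = ddcabccabbddccabbd$abbb
  sorted[22] = ddccabbd$abbbddcabccabb
sorted[2] = abbd$abbbddcabccabbddcc

Answer: abbd$abbbddcabccabbddcc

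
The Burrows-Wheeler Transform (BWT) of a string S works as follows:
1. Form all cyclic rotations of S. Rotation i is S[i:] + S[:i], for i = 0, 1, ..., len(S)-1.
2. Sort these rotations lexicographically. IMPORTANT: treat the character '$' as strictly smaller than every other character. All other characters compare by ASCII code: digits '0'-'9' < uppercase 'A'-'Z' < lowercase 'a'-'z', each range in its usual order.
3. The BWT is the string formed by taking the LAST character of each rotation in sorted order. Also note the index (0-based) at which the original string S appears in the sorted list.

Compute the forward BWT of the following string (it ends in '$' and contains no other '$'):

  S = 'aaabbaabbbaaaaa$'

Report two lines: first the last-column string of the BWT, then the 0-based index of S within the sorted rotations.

All 16 rotations (rotation i = S[i:]+S[:i]):
  rot[0] = aaabbaabbbaaaaa$
  rot[1] = aabbaabbbaaaaa$a
  rot[2] = abbaabbbaaaaa$aa
  rot[3] = bbaabbbaaaaa$aaa
  rot[4] = baabbbaaaaa$aaab
  rot[5] = aabbbaaaaa$aaabb
  rot[6] = abbbaaaaa$aaabba
  rot[7] = bbbaaaaa$aaabbaa
  rot[8] = bbaaaaa$aaabbaab
  rot[9] = baaaaa$aaabbaabb
  rot[10] = aaaaa$aaabbaabbb
  rot[11] = aaaa$aaabbaabbba
  rot[12] = aaa$aaabbaabbbaa
  rot[13] = aa$aaabbaabbbaaa
  rot[14] = a$aaabbaabbbaaaa
  rot[15] = $aaabbaabbbaaaaa
Sorted (with $ < everything):
  sorted[0] = $aaabbaabbbaaaaa  (last char: 'a')
  sorted[1] = a$aaabbaabbbaaaa  (last char: 'a')
  sorted[2] = aa$aaabbaabbbaaa  (last char: 'a')
  sorted[3] = aaa$aaabbaabbbaa  (last char: 'a')
  sorted[4] = aaaa$aaabbaabbba  (last char: 'a')
  sorted[5] = aaaaa$aaabbaabbb  (last char: 'b')
  sorted[6] = aaabbaabbbaaaaa$  (last char: '$')
  sorted[7] = aabbaabbbaaaaa$a  (last char: 'a')
  sorted[8] = aabbbaaaaa$aaabb  (last char: 'b')
  sorted[9] = abbaabbbaaaaa$aa  (last char: 'a')
  sorted[10] = abbbaaaaa$aaabba  (last char: 'a')
  sorted[11] = baaaaa$aaabbaabb  (last char: 'b')
  sorted[12] = baabbbaaaaa$aaab  (last char: 'b')
  sorted[13] = bbaaaaa$aaabbaab  (last char: 'b')
  sorted[14] = bbaabbbaaaaa$aaa  (last char: 'a')
  sorted[15] = bbbaaaaa$aaabbaa  (last char: 'a')
Last column: aaaaab$abaabbbaa
Original string S is at sorted index 6

Answer: aaaaab$abaabbbaa
6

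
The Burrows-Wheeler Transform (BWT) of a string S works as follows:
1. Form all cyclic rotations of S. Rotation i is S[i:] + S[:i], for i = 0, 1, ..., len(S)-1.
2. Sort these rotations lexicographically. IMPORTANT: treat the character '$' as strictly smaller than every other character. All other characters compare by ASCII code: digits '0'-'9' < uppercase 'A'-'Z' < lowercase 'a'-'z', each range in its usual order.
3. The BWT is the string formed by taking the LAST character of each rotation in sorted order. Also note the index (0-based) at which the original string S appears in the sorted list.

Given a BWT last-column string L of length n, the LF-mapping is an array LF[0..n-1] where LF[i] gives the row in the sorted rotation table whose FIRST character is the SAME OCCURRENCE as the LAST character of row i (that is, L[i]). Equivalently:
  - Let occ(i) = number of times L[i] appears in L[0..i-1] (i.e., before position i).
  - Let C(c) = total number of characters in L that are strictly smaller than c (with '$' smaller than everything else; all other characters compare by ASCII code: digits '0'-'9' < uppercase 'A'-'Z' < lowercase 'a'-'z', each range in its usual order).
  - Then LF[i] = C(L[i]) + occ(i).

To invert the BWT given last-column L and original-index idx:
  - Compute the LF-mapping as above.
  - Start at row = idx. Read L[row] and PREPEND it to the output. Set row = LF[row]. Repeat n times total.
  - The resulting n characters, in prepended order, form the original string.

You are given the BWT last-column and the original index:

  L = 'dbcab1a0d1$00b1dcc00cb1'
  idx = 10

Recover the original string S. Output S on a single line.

Answer: a0b011dbd1bb0ccc0a10cd$

Derivation:
LF mapping: 20 12 16 10 13 6 11 1 21 7 0 2 3 14 8 22 17 18 4 5 19 15 9
Walk LF starting at row 10, prepending L[row]:
  step 1: row=10, L[10]='$', prepend. Next row=LF[10]=0
  step 2: row=0, L[0]='d', prepend. Next row=LF[0]=20
  step 3: row=20, L[20]='c', prepend. Next row=LF[20]=19
  step 4: row=19, L[19]='0', prepend. Next row=LF[19]=5
  step 5: row=5, L[5]='1', prepend. Next row=LF[5]=6
  step 6: row=6, L[6]='a', prepend. Next row=LF[6]=11
  step 7: row=11, L[11]='0', prepend. Next row=LF[11]=2
  step 8: row=2, L[2]='c', prepend. Next row=LF[2]=16
  step 9: row=16, L[16]='c', prepend. Next row=LF[16]=17
  step 10: row=17, L[17]='c', prepend. Next row=LF[17]=18
  step 11: row=18, L[18]='0', prepend. Next row=LF[18]=4
  step 12: row=4, L[4]='b', prepend. Next row=LF[4]=13
  step 13: row=13, L[13]='b', prepend. Next row=LF[13]=14
  step 14: row=14, L[14]='1', prepend. Next row=LF[14]=8
  step 15: row=8, L[8]='d', prepend. Next row=LF[8]=21
  step 16: row=21, L[21]='b', prepend. Next row=LF[21]=15
  step 17: row=15, L[15]='d', prepend. Next row=LF[15]=22
  step 18: row=22, L[22]='1', prepend. Next row=LF[22]=9
  step 19: row=9, L[9]='1', prepend. Next row=LF[9]=7
  step 20: row=7, L[7]='0', prepend. Next row=LF[7]=1
  step 21: row=1, L[1]='b', prepend. Next row=LF[1]=12
  step 22: row=12, L[12]='0', prepend. Next row=LF[12]=3
  step 23: row=3, L[3]='a', prepend. Next row=LF[3]=10
Reversed output: a0b011dbd1bb0ccc0a10cd$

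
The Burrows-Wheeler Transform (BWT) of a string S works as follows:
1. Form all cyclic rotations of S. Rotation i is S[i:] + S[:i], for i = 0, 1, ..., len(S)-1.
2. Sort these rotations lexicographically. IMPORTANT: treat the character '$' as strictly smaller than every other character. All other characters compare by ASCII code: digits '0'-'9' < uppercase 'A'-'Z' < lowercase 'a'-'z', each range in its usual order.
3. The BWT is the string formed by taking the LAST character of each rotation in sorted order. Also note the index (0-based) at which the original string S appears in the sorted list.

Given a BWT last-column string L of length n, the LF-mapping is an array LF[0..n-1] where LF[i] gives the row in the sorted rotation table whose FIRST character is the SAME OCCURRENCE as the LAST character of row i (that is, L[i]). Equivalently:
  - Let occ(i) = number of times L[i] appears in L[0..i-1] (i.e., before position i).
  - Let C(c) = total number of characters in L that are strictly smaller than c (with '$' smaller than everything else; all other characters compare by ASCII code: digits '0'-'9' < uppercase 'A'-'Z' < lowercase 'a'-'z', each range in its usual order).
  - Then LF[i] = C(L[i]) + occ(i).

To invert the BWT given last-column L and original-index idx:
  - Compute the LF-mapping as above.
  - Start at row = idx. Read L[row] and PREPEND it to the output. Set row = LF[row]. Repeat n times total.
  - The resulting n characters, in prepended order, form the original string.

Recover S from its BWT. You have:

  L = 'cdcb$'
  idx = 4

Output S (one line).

Answer: dbcc$

Derivation:
LF mapping: 2 4 3 1 0
Walk LF starting at row 4, prepending L[row]:
  step 1: row=4, L[4]='$', prepend. Next row=LF[4]=0
  step 2: row=0, L[0]='c', prepend. Next row=LF[0]=2
  step 3: row=2, L[2]='c', prepend. Next row=LF[2]=3
  step 4: row=3, L[3]='b', prepend. Next row=LF[3]=1
  step 5: row=1, L[1]='d', prepend. Next row=LF[1]=4
Reversed output: dbcc$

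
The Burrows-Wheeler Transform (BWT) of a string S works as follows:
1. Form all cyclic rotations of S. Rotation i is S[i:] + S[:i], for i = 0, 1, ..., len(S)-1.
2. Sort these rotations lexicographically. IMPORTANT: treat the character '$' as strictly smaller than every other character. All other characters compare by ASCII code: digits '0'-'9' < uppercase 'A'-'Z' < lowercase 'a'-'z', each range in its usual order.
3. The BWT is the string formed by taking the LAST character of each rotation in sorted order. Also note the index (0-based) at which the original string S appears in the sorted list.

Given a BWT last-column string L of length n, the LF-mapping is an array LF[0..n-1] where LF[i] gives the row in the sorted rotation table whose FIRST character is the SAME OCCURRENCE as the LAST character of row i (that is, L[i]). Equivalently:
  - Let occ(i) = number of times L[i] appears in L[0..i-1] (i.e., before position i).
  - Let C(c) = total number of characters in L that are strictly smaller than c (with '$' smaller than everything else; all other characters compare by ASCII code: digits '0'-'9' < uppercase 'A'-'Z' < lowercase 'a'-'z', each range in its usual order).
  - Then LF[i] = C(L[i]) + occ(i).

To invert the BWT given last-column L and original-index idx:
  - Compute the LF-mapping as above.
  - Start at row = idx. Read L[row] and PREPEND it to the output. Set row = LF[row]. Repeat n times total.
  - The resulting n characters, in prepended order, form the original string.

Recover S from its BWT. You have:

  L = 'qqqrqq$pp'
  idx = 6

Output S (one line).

Answer: qqpqqprq$

Derivation:
LF mapping: 3 4 5 8 6 7 0 1 2
Walk LF starting at row 6, prepending L[row]:
  step 1: row=6, L[6]='$', prepend. Next row=LF[6]=0
  step 2: row=0, L[0]='q', prepend. Next row=LF[0]=3
  step 3: row=3, L[3]='r', prepend. Next row=LF[3]=8
  step 4: row=8, L[8]='p', prepend. Next row=LF[8]=2
  step 5: row=2, L[2]='q', prepend. Next row=LF[2]=5
  step 6: row=5, L[5]='q', prepend. Next row=LF[5]=7
  step 7: row=7, L[7]='p', prepend. Next row=LF[7]=1
  step 8: row=1, L[1]='q', prepend. Next row=LF[1]=4
  step 9: row=4, L[4]='q', prepend. Next row=LF[4]=6
Reversed output: qqpqqprq$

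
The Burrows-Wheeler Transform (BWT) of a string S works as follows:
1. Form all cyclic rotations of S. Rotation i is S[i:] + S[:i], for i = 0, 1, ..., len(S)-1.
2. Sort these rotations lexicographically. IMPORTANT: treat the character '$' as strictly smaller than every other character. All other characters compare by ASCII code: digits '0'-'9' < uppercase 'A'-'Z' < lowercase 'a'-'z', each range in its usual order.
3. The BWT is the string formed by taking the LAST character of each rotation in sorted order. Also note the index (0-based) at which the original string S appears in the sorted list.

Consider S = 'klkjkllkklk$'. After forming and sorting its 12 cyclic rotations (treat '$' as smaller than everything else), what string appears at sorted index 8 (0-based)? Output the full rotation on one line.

Answer: lk$klkjkllkk

Derivation:
All 12 rotations (rotation i = S[i:]+S[:i]):
  rot[0] = klkjkllkklk$
  rot[1] = lkjkllkklk$k
  rot[2] = kjkllkklk$kl
  rot[3] = jkllkklk$klk
  rot[4] = kllkklk$klkj
  rot[5] = llkklk$klkjk
  rot[6] = lkklk$klkjkl
  rot[7] = kklk$klkjkll
  rot[8] = klk$klkjkllk
  rot[9] = lk$klkjkllkk
  rot[10] = k$klkjkllkkl
  rot[11] = $klkjkllkklk
Sorted (with $ < everything):
  sorted[0] = $klkjkllkklk
  sorted[1] = jkllkklk$klk
  sorted[2] = k$klkjkllkkl
  sorted[3] = kjkllkklk$kl
  sorted[4] = kklk$klkjkll
  sorted[5] = klk$klkjkllk
  sorted[6] = klkjkllkklk$
  sorted[7] = kllkklk$klkj
  sorted[8] = lk$klkjkllkk
  sorted[9] = lkjkllkklk$k
  sorted[10] = lkklk$klkjkl
  sorted[11] = llkklk$klkjk
sorted[8] = lk$klkjkllkk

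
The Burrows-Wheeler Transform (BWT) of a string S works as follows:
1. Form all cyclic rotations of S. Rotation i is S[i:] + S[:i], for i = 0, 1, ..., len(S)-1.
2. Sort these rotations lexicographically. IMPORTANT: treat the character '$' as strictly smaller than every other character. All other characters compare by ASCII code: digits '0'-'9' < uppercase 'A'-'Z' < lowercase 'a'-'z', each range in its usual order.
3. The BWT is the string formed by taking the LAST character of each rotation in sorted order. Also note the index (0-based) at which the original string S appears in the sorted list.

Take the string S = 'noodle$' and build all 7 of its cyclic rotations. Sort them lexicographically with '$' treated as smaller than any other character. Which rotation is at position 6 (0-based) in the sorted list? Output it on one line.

Answer: oodle$n

Derivation:
All 7 rotations (rotation i = S[i:]+S[:i]):
  rot[0] = noodle$
  rot[1] = oodle$n
  rot[2] = odle$no
  rot[3] = dle$noo
  rot[4] = le$nood
  rot[5] = e$noodl
  rot[6] = $noodle
Sorted (with $ < everything):
  sorted[0] = $noodle
  sorted[1] = dle$noo
  sorted[2] = e$noodl
  sorted[3] = le$nood
  sorted[4] = noodle$
  sorted[5] = odle$no
  sorted[6] = oodle$n
sorted[6] = oodle$n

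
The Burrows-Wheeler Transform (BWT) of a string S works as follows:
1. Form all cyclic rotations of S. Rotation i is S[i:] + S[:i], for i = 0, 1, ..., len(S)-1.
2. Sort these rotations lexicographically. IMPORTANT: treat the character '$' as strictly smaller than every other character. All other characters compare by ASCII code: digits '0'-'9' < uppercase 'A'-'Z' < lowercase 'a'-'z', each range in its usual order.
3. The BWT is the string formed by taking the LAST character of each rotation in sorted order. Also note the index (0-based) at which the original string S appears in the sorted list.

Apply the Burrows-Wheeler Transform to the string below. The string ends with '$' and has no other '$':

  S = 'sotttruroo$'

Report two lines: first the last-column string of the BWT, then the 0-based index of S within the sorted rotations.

All 11 rotations (rotation i = S[i:]+S[:i]):
  rot[0] = sotttruroo$
  rot[1] = otttruroo$s
  rot[2] = tttruroo$so
  rot[3] = ttruroo$sot
  rot[4] = truroo$sott
  rot[5] = ruroo$sottt
  rot[6] = uroo$sotttr
  rot[7] = roo$sotttru
  rot[8] = oo$sotttrur
  rot[9] = o$sotttruro
  rot[10] = $sotttruroo
Sorted (with $ < everything):
  sorted[0] = $sotttruroo  (last char: 'o')
  sorted[1] = o$sotttruro  (last char: 'o')
  sorted[2] = oo$sotttrur  (last char: 'r')
  sorted[3] = otttruroo$s  (last char: 's')
  sorted[4] = roo$sotttru  (last char: 'u')
  sorted[5] = ruroo$sottt  (last char: 't')
  sorted[6] = sotttruroo$  (last char: '$')
  sorted[7] = truroo$sott  (last char: 't')
  sorted[8] = ttruroo$sot  (last char: 't')
  sorted[9] = tttruroo$so  (last char: 'o')
  sorted[10] = uroo$sotttr  (last char: 'r')
Last column: oorsut$ttor
Original string S is at sorted index 6

Answer: oorsut$ttor
6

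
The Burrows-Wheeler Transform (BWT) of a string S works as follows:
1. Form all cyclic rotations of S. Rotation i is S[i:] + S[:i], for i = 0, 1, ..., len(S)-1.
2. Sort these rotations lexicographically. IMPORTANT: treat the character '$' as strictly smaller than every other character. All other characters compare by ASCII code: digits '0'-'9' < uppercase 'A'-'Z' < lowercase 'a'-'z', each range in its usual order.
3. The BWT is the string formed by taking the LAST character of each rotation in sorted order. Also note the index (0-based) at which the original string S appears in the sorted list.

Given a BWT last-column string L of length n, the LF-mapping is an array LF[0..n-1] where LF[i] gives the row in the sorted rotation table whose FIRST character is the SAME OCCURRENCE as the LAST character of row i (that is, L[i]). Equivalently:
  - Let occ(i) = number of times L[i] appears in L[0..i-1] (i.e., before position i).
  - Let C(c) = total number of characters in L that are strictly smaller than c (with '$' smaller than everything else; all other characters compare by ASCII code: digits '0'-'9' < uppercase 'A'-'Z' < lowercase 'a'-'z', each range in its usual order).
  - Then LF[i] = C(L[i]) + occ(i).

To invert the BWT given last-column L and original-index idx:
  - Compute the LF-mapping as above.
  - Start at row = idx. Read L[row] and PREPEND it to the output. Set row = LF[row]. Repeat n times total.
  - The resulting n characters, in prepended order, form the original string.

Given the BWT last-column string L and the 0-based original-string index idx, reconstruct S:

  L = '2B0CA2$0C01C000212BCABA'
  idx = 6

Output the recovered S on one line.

LF mapping: 9 16 1 19 13 10 0 2 20 3 7 21 4 5 6 11 8 12 17 22 14 18 15
Walk LF starting at row 6, prepending L[row]:
  step 1: row=6, L[6]='$', prepend. Next row=LF[6]=0
  step 2: row=0, L[0]='2', prepend. Next row=LF[0]=9
  step 3: row=9, L[9]='0', prepend. Next row=LF[9]=3
  step 4: row=3, L[3]='C', prepend. Next row=LF[3]=19
  step 5: row=19, L[19]='C', prepend. Next row=LF[19]=22
  step 6: row=22, L[22]='A', prepend. Next row=LF[22]=15
  step 7: row=15, L[15]='2', prepend. Next row=LF[15]=11
  step 8: row=11, L[11]='C', prepend. Next row=LF[11]=21
  step 9: row=21, L[21]='B', prepend. Next row=LF[21]=18
  step 10: row=18, L[18]='B', prepend. Next row=LF[18]=17
  step 11: row=17, L[17]='2', prepend. Next row=LF[17]=12
  step 12: row=12, L[12]='0', prepend. Next row=LF[12]=4
  step 13: row=4, L[4]='A', prepend. Next row=LF[4]=13
  step 14: row=13, L[13]='0', prepend. Next row=LF[13]=5
  step 15: row=5, L[5]='2', prepend. Next row=LF[5]=10
  step 16: row=10, L[10]='1', prepend. Next row=LF[10]=7
  step 17: row=7, L[7]='0', prepend. Next row=LF[7]=2
  step 18: row=2, L[2]='0', prepend. Next row=LF[2]=1
  step 19: row=1, L[1]='B', prepend. Next row=LF[1]=16
  step 20: row=16, L[16]='1', prepend. Next row=LF[16]=8
  step 21: row=8, L[8]='C', prepend. Next row=LF[8]=20
  step 22: row=20, L[20]='A', prepend. Next row=LF[20]=14
  step 23: row=14, L[14]='0', prepend. Next row=LF[14]=6
Reversed output: 0AC1B00120A02BBC2ACC02$

Answer: 0AC1B00120A02BBC2ACC02$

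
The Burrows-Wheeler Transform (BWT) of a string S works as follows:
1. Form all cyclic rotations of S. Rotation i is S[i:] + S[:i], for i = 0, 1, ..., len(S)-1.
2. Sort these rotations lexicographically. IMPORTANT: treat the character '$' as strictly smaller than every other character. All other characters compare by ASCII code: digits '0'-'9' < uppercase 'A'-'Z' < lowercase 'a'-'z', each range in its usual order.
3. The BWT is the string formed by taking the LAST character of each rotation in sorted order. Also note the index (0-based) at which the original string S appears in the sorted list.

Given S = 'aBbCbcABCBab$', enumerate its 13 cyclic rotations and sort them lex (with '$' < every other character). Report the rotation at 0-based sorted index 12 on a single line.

Answer: cABCBab$aBbCb

Derivation:
All 13 rotations (rotation i = S[i:]+S[:i]):
  rot[0] = aBbCbcABCBab$
  rot[1] = BbCbcABCBab$a
  rot[2] = bCbcABCBab$aB
  rot[3] = CbcABCBab$aBb
  rot[4] = bcABCBab$aBbC
  rot[5] = cABCBab$aBbCb
  rot[6] = ABCBab$aBbCbc
  rot[7] = BCBab$aBbCbcA
  rot[8] = CBab$aBbCbcAB
  rot[9] = Bab$aBbCbcABC
  rot[10] = ab$aBbCbcABCB
  rot[11] = b$aBbCbcABCBa
  rot[12] = $aBbCbcABCBab
Sorted (with $ < everything):
  sorted[0] = $aBbCbcABCBab
  sorted[1] = ABCBab$aBbCbc
  sorted[2] = BCBab$aBbCbcA
  sorted[3] = Bab$aBbCbcABC
  sorted[4] = BbCbcABCBab$a
  sorted[5] = CBab$aBbCbcAB
  sorted[6] = CbcABCBab$aBb
  sorted[7] = aBbCbcABCBab$
  sorted[8] = ab$aBbCbcABCB
  sorted[9] = b$aBbCbcABCBa
  sorted[10] = bCbcABCBab$aB
  sorted[11] = bcABCBab$aBbC
  sorted[12] = cABCBab$aBbCb
sorted[12] = cABCBab$aBbCb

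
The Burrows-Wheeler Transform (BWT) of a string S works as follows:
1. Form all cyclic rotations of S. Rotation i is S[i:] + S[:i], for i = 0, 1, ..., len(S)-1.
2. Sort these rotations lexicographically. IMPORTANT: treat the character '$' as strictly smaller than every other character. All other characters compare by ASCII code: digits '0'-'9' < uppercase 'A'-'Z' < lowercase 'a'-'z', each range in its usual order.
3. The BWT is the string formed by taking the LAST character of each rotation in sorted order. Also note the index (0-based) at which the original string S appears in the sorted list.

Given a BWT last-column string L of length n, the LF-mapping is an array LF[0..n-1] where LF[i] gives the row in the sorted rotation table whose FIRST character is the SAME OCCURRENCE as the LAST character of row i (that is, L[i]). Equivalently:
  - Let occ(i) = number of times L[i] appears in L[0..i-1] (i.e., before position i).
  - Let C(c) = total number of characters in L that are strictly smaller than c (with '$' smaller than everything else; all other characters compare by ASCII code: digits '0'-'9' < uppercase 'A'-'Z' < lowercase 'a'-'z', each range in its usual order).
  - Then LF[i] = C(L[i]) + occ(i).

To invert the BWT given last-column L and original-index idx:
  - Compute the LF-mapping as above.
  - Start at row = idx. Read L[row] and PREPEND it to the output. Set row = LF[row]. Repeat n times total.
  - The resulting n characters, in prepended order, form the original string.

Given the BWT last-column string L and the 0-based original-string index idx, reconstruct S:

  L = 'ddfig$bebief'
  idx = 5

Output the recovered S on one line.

Answer: efbfigdbeid$

Derivation:
LF mapping: 3 4 7 10 9 0 1 5 2 11 6 8
Walk LF starting at row 5, prepending L[row]:
  step 1: row=5, L[5]='$', prepend. Next row=LF[5]=0
  step 2: row=0, L[0]='d', prepend. Next row=LF[0]=3
  step 3: row=3, L[3]='i', prepend. Next row=LF[3]=10
  step 4: row=10, L[10]='e', prepend. Next row=LF[10]=6
  step 5: row=6, L[6]='b', prepend. Next row=LF[6]=1
  step 6: row=1, L[1]='d', prepend. Next row=LF[1]=4
  step 7: row=4, L[4]='g', prepend. Next row=LF[4]=9
  step 8: row=9, L[9]='i', prepend. Next row=LF[9]=11
  step 9: row=11, L[11]='f', prepend. Next row=LF[11]=8
  step 10: row=8, L[8]='b', prepend. Next row=LF[8]=2
  step 11: row=2, L[2]='f', prepend. Next row=LF[2]=7
  step 12: row=7, L[7]='e', prepend. Next row=LF[7]=5
Reversed output: efbfigdbeid$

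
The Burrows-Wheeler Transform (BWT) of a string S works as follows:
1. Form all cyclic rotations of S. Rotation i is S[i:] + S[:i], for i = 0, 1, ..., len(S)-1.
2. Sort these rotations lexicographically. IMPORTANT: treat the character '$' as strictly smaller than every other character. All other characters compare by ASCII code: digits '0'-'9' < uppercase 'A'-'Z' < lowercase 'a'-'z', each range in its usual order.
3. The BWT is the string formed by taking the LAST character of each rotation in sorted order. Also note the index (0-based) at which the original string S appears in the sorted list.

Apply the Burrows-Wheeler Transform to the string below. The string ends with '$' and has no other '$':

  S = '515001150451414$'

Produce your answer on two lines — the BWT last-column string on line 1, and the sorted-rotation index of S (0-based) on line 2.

All 16 rotations (rotation i = S[i:]+S[:i]):
  rot[0] = 515001150451414$
  rot[1] = 15001150451414$5
  rot[2] = 5001150451414$51
  rot[3] = 001150451414$515
  rot[4] = 01150451414$5150
  rot[5] = 1150451414$51500
  rot[6] = 150451414$515001
  rot[7] = 50451414$5150011
  rot[8] = 0451414$51500115
  rot[9] = 451414$515001150
  rot[10] = 51414$5150011504
  rot[11] = 1414$51500115045
  rot[12] = 414$515001150451
  rot[13] = 14$5150011504514
  rot[14] = 4$51500115045141
  rot[15] = $515001150451414
Sorted (with $ < everything):
  sorted[0] = $515001150451414  (last char: '4')
  sorted[1] = 001150451414$515  (last char: '5')
  sorted[2] = 01150451414$5150  (last char: '0')
  sorted[3] = 0451414$51500115  (last char: '5')
  sorted[4] = 1150451414$51500  (last char: '0')
  sorted[5] = 14$5150011504514  (last char: '4')
  sorted[6] = 1414$51500115045  (last char: '5')
  sorted[7] = 15001150451414$5  (last char: '5')
  sorted[8] = 150451414$515001  (last char: '1')
  sorted[9] = 4$51500115045141  (last char: '1')
  sorted[10] = 414$515001150451  (last char: '1')
  sorted[11] = 451414$515001150  (last char: '0')
  sorted[12] = 5001150451414$51  (last char: '1')
  sorted[13] = 50451414$5150011  (last char: '1')
  sorted[14] = 51414$5150011504  (last char: '4')
  sorted[15] = 515001150451414$  (last char: '$')
Last column: 450504551110114$
Original string S is at sorted index 15

Answer: 450504551110114$
15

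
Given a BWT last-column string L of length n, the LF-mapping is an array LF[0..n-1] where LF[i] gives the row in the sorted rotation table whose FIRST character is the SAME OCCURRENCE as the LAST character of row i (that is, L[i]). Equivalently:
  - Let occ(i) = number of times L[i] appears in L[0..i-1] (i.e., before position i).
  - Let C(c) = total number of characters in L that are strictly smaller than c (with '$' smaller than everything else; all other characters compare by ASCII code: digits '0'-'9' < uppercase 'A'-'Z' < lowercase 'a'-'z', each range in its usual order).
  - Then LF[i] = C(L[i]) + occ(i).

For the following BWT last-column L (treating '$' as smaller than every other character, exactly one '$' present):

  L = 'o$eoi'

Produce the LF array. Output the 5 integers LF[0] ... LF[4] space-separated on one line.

Answer: 3 0 1 4 2

Derivation:
Char counts: '$':1, 'e':1, 'i':1, 'o':2
C (first-col start): C('$')=0, C('e')=1, C('i')=2, C('o')=3
L[0]='o': occ=0, LF[0]=C('o')+0=3+0=3
L[1]='$': occ=0, LF[1]=C('$')+0=0+0=0
L[2]='e': occ=0, LF[2]=C('e')+0=1+0=1
L[3]='o': occ=1, LF[3]=C('o')+1=3+1=4
L[4]='i': occ=0, LF[4]=C('i')+0=2+0=2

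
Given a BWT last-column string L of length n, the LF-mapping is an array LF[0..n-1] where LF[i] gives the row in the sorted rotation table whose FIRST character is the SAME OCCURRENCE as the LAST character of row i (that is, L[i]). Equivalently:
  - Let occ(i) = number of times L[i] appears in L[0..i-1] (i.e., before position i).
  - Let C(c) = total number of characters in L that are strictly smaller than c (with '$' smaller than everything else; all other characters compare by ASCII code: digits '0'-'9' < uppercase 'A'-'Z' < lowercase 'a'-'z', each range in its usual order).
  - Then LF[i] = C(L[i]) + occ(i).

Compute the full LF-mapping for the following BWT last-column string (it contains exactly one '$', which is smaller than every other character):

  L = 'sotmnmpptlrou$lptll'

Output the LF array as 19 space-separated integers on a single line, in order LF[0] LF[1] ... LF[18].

Answer: 14 8 15 5 7 6 10 11 16 1 13 9 18 0 2 12 17 3 4

Derivation:
Char counts: '$':1, 'l':4, 'm':2, 'n':1, 'o':2, 'p':3, 'r':1, 's':1, 't':3, 'u':1
C (first-col start): C('$')=0, C('l')=1, C('m')=5, C('n')=7, C('o')=8, C('p')=10, C('r')=13, C('s')=14, C('t')=15, C('u')=18
L[0]='s': occ=0, LF[0]=C('s')+0=14+0=14
L[1]='o': occ=0, LF[1]=C('o')+0=8+0=8
L[2]='t': occ=0, LF[2]=C('t')+0=15+0=15
L[3]='m': occ=0, LF[3]=C('m')+0=5+0=5
L[4]='n': occ=0, LF[4]=C('n')+0=7+0=7
L[5]='m': occ=1, LF[5]=C('m')+1=5+1=6
L[6]='p': occ=0, LF[6]=C('p')+0=10+0=10
L[7]='p': occ=1, LF[7]=C('p')+1=10+1=11
L[8]='t': occ=1, LF[8]=C('t')+1=15+1=16
L[9]='l': occ=0, LF[9]=C('l')+0=1+0=1
L[10]='r': occ=0, LF[10]=C('r')+0=13+0=13
L[11]='o': occ=1, LF[11]=C('o')+1=8+1=9
L[12]='u': occ=0, LF[12]=C('u')+0=18+0=18
L[13]='$': occ=0, LF[13]=C('$')+0=0+0=0
L[14]='l': occ=1, LF[14]=C('l')+1=1+1=2
L[15]='p': occ=2, LF[15]=C('p')+2=10+2=12
L[16]='t': occ=2, LF[16]=C('t')+2=15+2=17
L[17]='l': occ=2, LF[17]=C('l')+2=1+2=3
L[18]='l': occ=3, LF[18]=C('l')+3=1+3=4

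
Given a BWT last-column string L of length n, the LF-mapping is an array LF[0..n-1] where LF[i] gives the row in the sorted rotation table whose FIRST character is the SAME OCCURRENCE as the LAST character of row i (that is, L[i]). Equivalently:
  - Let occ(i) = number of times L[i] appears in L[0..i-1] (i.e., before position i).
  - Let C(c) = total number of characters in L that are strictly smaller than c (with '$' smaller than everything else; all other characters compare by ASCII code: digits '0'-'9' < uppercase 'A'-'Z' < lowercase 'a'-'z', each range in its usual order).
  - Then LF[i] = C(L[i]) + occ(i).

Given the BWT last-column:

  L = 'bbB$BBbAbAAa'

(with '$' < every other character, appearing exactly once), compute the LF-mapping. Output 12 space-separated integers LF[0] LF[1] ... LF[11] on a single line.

Char counts: '$':1, 'A':3, 'B':3, 'a':1, 'b':4
C (first-col start): C('$')=0, C('A')=1, C('B')=4, C('a')=7, C('b')=8
L[0]='b': occ=0, LF[0]=C('b')+0=8+0=8
L[1]='b': occ=1, LF[1]=C('b')+1=8+1=9
L[2]='B': occ=0, LF[2]=C('B')+0=4+0=4
L[3]='$': occ=0, LF[3]=C('$')+0=0+0=0
L[4]='B': occ=1, LF[4]=C('B')+1=4+1=5
L[5]='B': occ=2, LF[5]=C('B')+2=4+2=6
L[6]='b': occ=2, LF[6]=C('b')+2=8+2=10
L[7]='A': occ=0, LF[7]=C('A')+0=1+0=1
L[8]='b': occ=3, LF[8]=C('b')+3=8+3=11
L[9]='A': occ=1, LF[9]=C('A')+1=1+1=2
L[10]='A': occ=2, LF[10]=C('A')+2=1+2=3
L[11]='a': occ=0, LF[11]=C('a')+0=7+0=7

Answer: 8 9 4 0 5 6 10 1 11 2 3 7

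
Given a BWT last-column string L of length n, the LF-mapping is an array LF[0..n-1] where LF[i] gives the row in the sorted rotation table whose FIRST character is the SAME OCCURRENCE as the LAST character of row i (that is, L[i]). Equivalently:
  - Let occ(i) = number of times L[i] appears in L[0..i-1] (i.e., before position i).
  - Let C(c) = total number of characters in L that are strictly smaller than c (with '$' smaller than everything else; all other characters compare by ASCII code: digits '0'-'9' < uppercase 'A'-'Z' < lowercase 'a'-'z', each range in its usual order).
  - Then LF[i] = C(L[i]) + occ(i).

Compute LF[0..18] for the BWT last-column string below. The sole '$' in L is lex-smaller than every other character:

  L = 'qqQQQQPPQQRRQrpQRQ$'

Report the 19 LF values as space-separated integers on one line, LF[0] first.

Char counts: '$':1, 'P':2, 'Q':9, 'R':3, 'p':1, 'q':2, 'r':1
C (first-col start): C('$')=0, C('P')=1, C('Q')=3, C('R')=12, C('p')=15, C('q')=16, C('r')=18
L[0]='q': occ=0, LF[0]=C('q')+0=16+0=16
L[1]='q': occ=1, LF[1]=C('q')+1=16+1=17
L[2]='Q': occ=0, LF[2]=C('Q')+0=3+0=3
L[3]='Q': occ=1, LF[3]=C('Q')+1=3+1=4
L[4]='Q': occ=2, LF[4]=C('Q')+2=3+2=5
L[5]='Q': occ=3, LF[5]=C('Q')+3=3+3=6
L[6]='P': occ=0, LF[6]=C('P')+0=1+0=1
L[7]='P': occ=1, LF[7]=C('P')+1=1+1=2
L[8]='Q': occ=4, LF[8]=C('Q')+4=3+4=7
L[9]='Q': occ=5, LF[9]=C('Q')+5=3+5=8
L[10]='R': occ=0, LF[10]=C('R')+0=12+0=12
L[11]='R': occ=1, LF[11]=C('R')+1=12+1=13
L[12]='Q': occ=6, LF[12]=C('Q')+6=3+6=9
L[13]='r': occ=0, LF[13]=C('r')+0=18+0=18
L[14]='p': occ=0, LF[14]=C('p')+0=15+0=15
L[15]='Q': occ=7, LF[15]=C('Q')+7=3+7=10
L[16]='R': occ=2, LF[16]=C('R')+2=12+2=14
L[17]='Q': occ=8, LF[17]=C('Q')+8=3+8=11
L[18]='$': occ=0, LF[18]=C('$')+0=0+0=0

Answer: 16 17 3 4 5 6 1 2 7 8 12 13 9 18 15 10 14 11 0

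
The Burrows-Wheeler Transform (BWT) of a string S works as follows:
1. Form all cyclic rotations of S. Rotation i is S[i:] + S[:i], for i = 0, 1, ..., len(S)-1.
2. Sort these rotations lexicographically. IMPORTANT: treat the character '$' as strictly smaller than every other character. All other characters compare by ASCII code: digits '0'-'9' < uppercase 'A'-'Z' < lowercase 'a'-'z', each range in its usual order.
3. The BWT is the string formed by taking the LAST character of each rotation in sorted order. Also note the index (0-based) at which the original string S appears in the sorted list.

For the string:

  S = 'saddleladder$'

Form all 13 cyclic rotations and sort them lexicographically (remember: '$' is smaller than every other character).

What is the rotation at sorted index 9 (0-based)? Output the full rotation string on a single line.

Answer: ladder$saddle

Derivation:
All 13 rotations (rotation i = S[i:]+S[:i]):
  rot[0] = saddleladder$
  rot[1] = addleladder$s
  rot[2] = ddleladder$sa
  rot[3] = dleladder$sad
  rot[4] = leladder$sadd
  rot[5] = eladder$saddl
  rot[6] = ladder$saddle
  rot[7] = adder$saddlel
  rot[8] = dder$saddlela
  rot[9] = der$saddlelad
  rot[10] = er$saddleladd
  rot[11] = r$saddleladde
  rot[12] = $saddleladder
Sorted (with $ < everything):
  sorted[0] = $saddleladder
  sorted[1] = adder$saddlel
  sorted[2] = addleladder$s
  sorted[3] = dder$saddlela
  sorted[4] = ddleladder$sa
  sorted[5] = der$saddlelad
  sorted[6] = dleladder$sad
  sorted[7] = eladder$saddl
  sorted[8] = er$saddleladd
  sorted[9] = ladder$saddle
  sorted[10] = leladder$sadd
  sorted[11] = r$saddleladde
  sorted[12] = saddleladder$
sorted[9] = ladder$saddle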